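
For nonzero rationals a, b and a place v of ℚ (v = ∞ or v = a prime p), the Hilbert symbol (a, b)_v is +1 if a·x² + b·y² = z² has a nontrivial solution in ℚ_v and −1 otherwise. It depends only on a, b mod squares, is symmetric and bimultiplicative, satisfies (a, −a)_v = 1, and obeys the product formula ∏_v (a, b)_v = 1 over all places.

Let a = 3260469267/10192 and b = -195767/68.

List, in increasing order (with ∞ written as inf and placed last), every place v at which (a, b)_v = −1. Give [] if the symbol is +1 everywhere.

Mod squares: a ≡ 39, b ≡ -2431. Check v ∈ {∞, 2, 3, 7, 11, 13, 17, 37}.
v=37: a=37^2·(≡19), b=37^2·(≡30) mod 37; (19|37)=-1, (30|37)=+1; (−1)^{2·2·18}·(-1)^2·(+1)^2 = +1.
v=2: v_2(a)=-4, v_2(b)=-2; units ≡ 7, 1 (mod 8); ε·ε+αω+βω = 1·0+-4·0+-2·0 ≡ 0  ⇒  (a,b)_2 = +1.
v=∞: 39 > 0 and -2431 < 0  ⇒  (a,b)_∞ = +1.
v=7: a=7^-2·(≡4), b=7^0·(≡6) mod 7; (4|7)=+1, (6|7)=-1; (−1)^{-2·0·3}·(+1)^0·(-1)^-2 = +1.
v=17: a=17^0·(≡11), b=17^-1·(≡14) mod 17; (11|17)=-1, (14|17)=-1; (−1)^{0·-1·8}·(-1)^-1·(-1)^0 = -1.
v=11: a=11^2·(≡7), b=11^1·(≡6) mod 11; (7|11)=-1, (6|11)=-1; (−1)^{2·1·5}·(-1)^1·(-1)^2 = -1.
v=3: a=3^9·(≡1), b=3^0·(≡2) mod 3; (1|3)=+1, (2|3)=-1; (−1)^{9·0·1}·(+1)^0·(-1)^9 = -1.
v=13: a=13^-1·(≡4), b=13^1·(≡7) mod 13; (4|13)=+1, (7|13)=-1; (−1)^{-1·1·6}·(+1)^1·(-1)^-1 = -1.
(39, -2431 / ℚ) ramifies at {3, 11, 13, 17}: a division algebra.

[3, 11, 13, 17]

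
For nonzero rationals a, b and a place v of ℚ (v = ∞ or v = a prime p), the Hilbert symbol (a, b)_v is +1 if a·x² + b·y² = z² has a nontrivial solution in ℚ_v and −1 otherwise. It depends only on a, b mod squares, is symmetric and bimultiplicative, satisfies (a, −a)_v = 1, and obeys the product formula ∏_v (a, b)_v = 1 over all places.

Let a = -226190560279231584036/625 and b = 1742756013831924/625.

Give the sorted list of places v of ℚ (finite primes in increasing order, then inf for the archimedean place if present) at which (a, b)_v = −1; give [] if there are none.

Mod squares: a ≡ -3187041, b ≡ 221. Check v ∈ {∞, 2, 3, 5, 7, 11, 13, 17, 19, 23}.
v=11: a=11^1·(≡5), b=11^0·(≡4) mod 11; (5|11)=+1, (4|11)=+1; (−1)^{1·0·5}·(+1)^0·(+1)^1 = +1.
v=5: a=5^-4·(≡4), b=5^-4·(≡4) mod 5; (4|5)=+1, (4|5)=+1; (−1)^{-4·-4·2}·(+1)^-4·(+1)^-4 = +1.
v=7: a=7^2·(≡6), b=7^2·(≡4) mod 7; (6|7)=-1, (4|7)=+1; (−1)^{2·2·3}·(-1)^2·(+1)^2 = +1.
v=3: a=3^9·(≡1), b=3^6·(≡2) mod 3; (1|3)=+1, (2|3)=-1; (−1)^{9·6·1}·(+1)^6·(-1)^9 = -1.
v=17: a=17^3·(≡3), b=17^3·(≡9) mod 17; (3|17)=-1, (9|17)=+1; (−1)^{3·3·8}·(-1)^3·(+1)^3 = -1.
v=2: v_2(a)=2, v_2(b)=2; units ≡ 7, 5 (mod 8); ε·ε+αω+βω = 1·0+2·1+2·0 ≡ 0  ⇒  (a,b)_2 = +1.
v=13: a=13^1·(≡3), b=13^1·(≡1) mod 13; (3|13)=+1, (1|13)=+1; (−1)^{1·1·6}·(+1)^1·(+1)^1 = +1.
v=23: a=23^3·(≡6), b=23^2·(≡5) mod 23; (6|23)=+1, (5|23)=-1; (−1)^{3·2·11}·(+1)^2·(-1)^3 = -1.
v=∞: -3187041 < 0 and 221 > 0  ⇒  (a,b)_∞ = +1.
v=19: a=19^3·(≡8), b=19^2·(≡3) mod 19; (8|19)=-1, (3|19)=-1; (−1)^{3·2·9}·(-1)^2·(-1)^3 = -1.
|Ram(-3187041, 221)| = 4, even; anisotropic at {3, 17, 19, 23}.

[3, 17, 19, 23]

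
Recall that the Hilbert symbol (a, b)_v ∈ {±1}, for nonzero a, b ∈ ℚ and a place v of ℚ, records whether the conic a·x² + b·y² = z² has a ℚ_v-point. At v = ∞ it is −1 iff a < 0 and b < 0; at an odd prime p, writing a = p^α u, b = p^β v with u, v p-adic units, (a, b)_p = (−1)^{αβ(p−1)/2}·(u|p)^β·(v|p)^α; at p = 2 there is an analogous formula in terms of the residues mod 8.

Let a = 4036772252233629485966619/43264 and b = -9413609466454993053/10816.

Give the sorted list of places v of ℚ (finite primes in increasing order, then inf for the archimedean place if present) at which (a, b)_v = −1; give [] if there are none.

(a, b) ≡ (37259, -631997) mod (ℚ^×)²; places V = {2, 3, 13, 19, 29, 31, 37, 53, ∞}.
(a,b)_31: α=4, u≡9; β=3, v≡17 (mod 31); (9|31)=+1, (17|31)=-1; sign (−1)^0·+1^3·-1^4 = +1.
(a,b)_3: α=10, u≡2; β=8, v≡1 (mod 3); (2|3)=-1, (1|3)=+1; sign (−1)^0·-1^8·+1^10 = +1.
(a,b)_37: α=1, u≡2; β=1, v≡17 (mod 37); (2|37)=-1, (17|37)=-1; sign (−1)^0·-1^1·-1^1 = +1.
(a,b)_19: α=1, u≡11; β=1, v≡9 (mod 19); (11|19)=+1, (9|19)=+1; sign (−1)^1·+1^1·+1^1 = -1.
(a,b)_53: α=3, u≡45; β=2, v≡10 (mod 53); (45|53)=-1, (10|53)=+1; sign (−1)^0·-1^2·+1^3 = +1.
(a,b)_13: α=-2, u≡1; β=-2, v≡7 (mod 13); (1|13)=+1, (7|13)=-1; sign (−1)^0·+1^-2·-1^-2 = +1.
(a,b)_29: α=4, u≡13; β=3, v≡27 (mod 29); (13|29)=+1, (27|29)=-1; sign (−1)^0·+1^3·-1^4 = +1.
(a,b)_∞: sgn(37259)=+, sgn(-631997)=−, so +1.
(a,b)_2: α=-8, β=-6; u≡3, v≡3 (mod 8); ε(u)ε(v)=1·1, αω(v)=-8·1, βω(u)=-6·1; sum ≡ 1  ⇒  -1.
|Ram(37259, -631997)| = 2, even; anisotropic at {2, 19}.

[2, 19]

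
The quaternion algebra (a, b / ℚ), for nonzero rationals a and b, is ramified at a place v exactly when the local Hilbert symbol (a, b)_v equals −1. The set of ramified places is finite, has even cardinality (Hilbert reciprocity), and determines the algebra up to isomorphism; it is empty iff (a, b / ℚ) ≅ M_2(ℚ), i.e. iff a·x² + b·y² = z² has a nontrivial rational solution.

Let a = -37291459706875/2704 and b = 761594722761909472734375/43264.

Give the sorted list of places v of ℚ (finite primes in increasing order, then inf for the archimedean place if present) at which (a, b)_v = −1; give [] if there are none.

[31, 37]

(a, b) ≡ (-4075291, 55) mod (ℚ^×)²; places V = {2, 3, 5, 7, 11, 13, 17, 19, 31, 37, ∞}.
(a,b)_11: α=5, u≡10; β=5, v≡3 (mod 11); (10|11)=-1, (3|11)=+1; sign (−1)^1·-1^5·+1^5 = +1.
(a,b)_17: α=1, u≡11; β=2, v≡15 (mod 17); (11|17)=-1, (15|17)=+1; sign (−1)^0·-1^2·+1^1 = +1.
(a,b)_13: α=-2, u≡1; β=-2, v≡10 (mod 13); (1|13)=+1, (10|13)=+1; sign (−1)^0·+1^-2·+1^-2 = +1.
(a,b)_19: α=1, u≡18; β=2, v≡9 (mod 19); (18|19)=-1, (9|19)=+1; sign (−1)^0·-1^2·+1^1 = +1.
(a,b)_31: α=1, u≡20; β=2, v≡15 (mod 31); (20|31)=+1, (15|31)=-1; sign (−1)^0·+1^2·-1^1 = -1.
(a,b)_2: α=-4, β=-8; u≡5, v≡7 (mod 8); ε(u)ε(v)=0·1, αω(v)=-4·0, βω(u)=-8·1; sum ≡ 0  ⇒  +1.
(a,b)_∞: sgn(-4075291)=−, sgn(55)=+, so +1.
(a,b)_37: α=1, u≡14; β=2, v≡22 (mod 37); (14|37)=-1, (22|37)=-1; sign (−1)^0·-1^2·-1^1 = -1.
(a,b)_7: α=0, u≡2; β=2, v≡5 (mod 7); (2|7)=+1, (5|7)=-1; sign (−1)^0·+1^2·-1^0 = +1.
(a,b)_5: α=4, u≡1; β=7, v≡4 (mod 5); (1|5)=+1, (4|5)=+1; sign (−1)^0·+1^7·+1^4 = +1.
(a,b)_3: α=0, u≡2; β=2, v≡1 (mod 3); (2|3)=-1, (1|3)=+1; sign (−1)^0·-1^2·+1^0 = +1.
|Ram(-4075291, 55)| = 2, even; anisotropic at {31, 37}.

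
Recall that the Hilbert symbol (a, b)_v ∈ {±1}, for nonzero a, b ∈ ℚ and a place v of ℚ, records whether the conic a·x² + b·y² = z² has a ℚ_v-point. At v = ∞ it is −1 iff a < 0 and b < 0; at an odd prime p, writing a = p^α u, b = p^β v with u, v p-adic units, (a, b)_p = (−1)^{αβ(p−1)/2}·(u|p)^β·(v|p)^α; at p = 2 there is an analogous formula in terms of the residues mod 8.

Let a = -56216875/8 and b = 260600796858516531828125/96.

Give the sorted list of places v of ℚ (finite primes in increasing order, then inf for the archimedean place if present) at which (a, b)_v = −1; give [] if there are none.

[2, 11, 41, 43]

Mod squares: a ≡ -179894, b ≡ 73189182. Check v ∈ {∞, 2, 3, 5, 11, 13, 17, 37, 41, 43}.
v=3: a=3^0·(≡1), b=3^-1·(≡1) mod 3; (1|3)=+1, (1|3)=+1; (−1)^{0·-1·1}·(+1)^-1·(+1)^0 = +1.
v=43: a=43^0·(≡42), b=43^1·(≡20) mod 43; (42|43)=-1, (20|43)=-1; (−1)^{0·1·21}·(-1)^1·(-1)^0 = -1.
v=5: a=5^4·(≡1), b=5^6·(≡2) mod 5; (1|5)=+1, (2|5)=-1; (−1)^{4·6·2}·(+1)^6·(-1)^4 = +1.
v=∞: -179894 < 0 and 73189182 > 0  ⇒  (a,b)_∞ = +1.
v=41: a=41^0·(≡19), b=41^1·(≡35) mod 41; (19|41)=-1, (35|41)=-1; (−1)^{0·1·20}·(-1)^1·(-1)^0 = -1.
v=11: a=11^1·(≡1), b=11^3·(≡9) mod 11; (1|11)=+1, (9|11)=+1; (−1)^{1·3·5}·(+1)^3·(+1)^1 = -1.
v=37: a=37^1·(≡13), b=37^3·(≡8) mod 37; (13|37)=-1, (8|37)=-1; (−1)^{1·3·18}·(-1)^3·(-1)^1 = +1.
v=17: a=17^1·(≡2), b=17^3·(≡4) mod 17; (2|17)=+1, (4|17)=+1; (−1)^{1·3·8}·(+1)^3·(+1)^1 = +1.
v=2: v_2(a)=-3, v_2(b)=-5; units ≡ 5, 7 (mod 8); ε·ε+αω+βω = 0·1+-3·0+-5·1 ≡ 1  ⇒  (a,b)_2 = -1.
v=13: a=13^1·(≡11), b=13^4·(≡1) mod 13; (11|13)=-1, (1|13)=+1; (−1)^{1·4·6}·(-1)^4·(+1)^1 = +1.
(-179894, 73189182 / ℚ) ramifies at {2, 11, 41, 43}: a division algebra.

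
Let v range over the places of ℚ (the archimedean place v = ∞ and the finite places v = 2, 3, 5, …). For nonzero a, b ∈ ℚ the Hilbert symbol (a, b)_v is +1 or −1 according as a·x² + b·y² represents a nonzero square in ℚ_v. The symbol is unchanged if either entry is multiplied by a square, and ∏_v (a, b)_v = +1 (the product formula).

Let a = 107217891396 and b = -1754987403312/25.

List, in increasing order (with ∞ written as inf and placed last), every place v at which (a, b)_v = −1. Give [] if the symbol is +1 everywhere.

[11, 23]

(a, b) ≡ (161, -187) mod (ℚ^×)²; places V = {2, 3, 5, 7, 11, 13, 17, 23, ∞}.
(a,b)_17: α=2, u≡13; β=1, v≡7 (mod 17); (13|17)=+1, (7|17)=-1; sign (−1)^0·+1^1·-1^2 = +1.
(a,b)_∞: sgn(161)=+, sgn(-187)=−, so +1.
(a,b)_13: α=0, u≡5; β=2, v≡6 (mod 13); (5|13)=-1, (6|13)=-1; sign (−1)^0·-1^2·-1^0 = +1.
(a,b)_5: α=0, u≡1; β=-2, v≡3 (mod 5); (1|5)=+1, (3|5)=-1; sign (−1)^0·+1^-2·-1^0 = +1.
(a,b)_3: α=2, u≡2; β=8, v≡2 (mod 3); (2|3)=-1, (2|3)=-1; sign (−1)^0·-1^8·-1^2 = +1.
(a,b)_23: α=3, u≡14; β=2, v≡21 (mod 23); (14|23)=-1, (21|23)=-1; sign (−1)^0·-1^2·-1^3 = -1.
(a,b)_11: α=2, u≡8; β=1, v≡9 (mod 11); (8|11)=-1, (9|11)=+1; sign (−1)^0·-1^1·+1^2 = -1.
(a,b)_7: α=1, u≡4; β=0, v≡1 (mod 7); (4|7)=+1, (1|7)=+1; sign (−1)^0·+1^0·+1^1 = +1.
(a,b)_2: α=2, β=4; u≡1, v≡5 (mod 8); ε(u)ε(v)=0·0, αω(v)=2·1, βω(u)=4·0; sum ≡ 0  ⇒  +1.
Ram(161, -187) = {11, 23}; no ℚ_11-point on the conic.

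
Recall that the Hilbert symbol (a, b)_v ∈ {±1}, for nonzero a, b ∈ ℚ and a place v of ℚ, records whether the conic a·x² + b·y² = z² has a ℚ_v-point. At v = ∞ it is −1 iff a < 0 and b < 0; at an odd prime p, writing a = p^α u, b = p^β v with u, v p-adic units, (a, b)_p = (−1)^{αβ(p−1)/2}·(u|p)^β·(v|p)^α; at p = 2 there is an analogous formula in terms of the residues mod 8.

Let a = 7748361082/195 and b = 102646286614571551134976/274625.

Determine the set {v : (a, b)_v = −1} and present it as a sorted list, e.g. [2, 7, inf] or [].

Mod squares: a ≡ 881790, b ≡ 85085. Check v ∈ {∞, 2, 3, 5, 7, 11, 13, 17, 19}.
v=19: a=19^1·(≡8), b=19^2·(≡12) mod 19; (8|19)=-1, (12|19)=-1; (−1)^{1·2·9}·(-1)^2·(-1)^1 = -1.
v=2: v_2(a)=1, v_2(b)=8; units ≡ 7, 5 (mod 8); ε·ε+αω+βω = 1·0+1·1+8·0 ≡ 1  ⇒  (a,b)_2 = -1.
v=5: a=5^-1·(≡3), b=5^-3·(≡3) mod 5; (3|5)=-1, (3|5)=-1; (−1)^{-1·-3·2}·(-1)^-3·(-1)^-1 = +1.
v=3: a=3^-1·(≡2), b=3^0·(≡2) mod 3; (2|3)=-1, (2|3)=-1; (−1)^{-1·0·1}·(-1)^0·(-1)^-1 = -1.
v=13: a=13^-1·(≡10), b=13^-3·(≡7) mod 13; (10|13)=+1, (7|13)=-1; (−1)^{-1·-3·6}·(+1)^-3·(-1)^-1 = -1.
v=7: a=7^3·(≡6), b=7^5·(≡5) mod 7; (6|7)=-1, (5|7)=-1; (−1)^{3·5·3}·(-1)^5·(-1)^3 = -1.
v=17: a=17^3·(≡3), b=17^7·(≡7) mod 17; (3|17)=-1, (7|17)=-1; (−1)^{3·7·8}·(-1)^7·(-1)^3 = +1.
v=∞: 881790 > 0 and 85085 > 0  ⇒  (a,b)_∞ = +1.
v=11: a=11^2·(≡6), b=11^5·(≡7) mod 11; (6|11)=-1, (7|11)=-1; (−1)^{2·5·5}·(-1)^5·(-1)^2 = -1.
Ram(881790, 85085) = {2, 3, 7, 11, 13, 19}; no ℚ_2-point on the conic.

[2, 3, 7, 11, 13, 19]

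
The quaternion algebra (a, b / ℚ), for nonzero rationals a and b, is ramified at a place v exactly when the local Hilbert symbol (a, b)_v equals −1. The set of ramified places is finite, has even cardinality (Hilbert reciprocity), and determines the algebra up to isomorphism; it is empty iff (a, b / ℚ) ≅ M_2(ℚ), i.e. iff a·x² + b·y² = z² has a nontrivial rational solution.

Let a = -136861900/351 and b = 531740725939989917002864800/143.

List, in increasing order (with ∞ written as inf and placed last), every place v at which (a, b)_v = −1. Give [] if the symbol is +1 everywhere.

Mod squares: a ≡ -1089309, b ≡ 156930774. Check v ∈ {∞, 2, 3, 5, 7, 11, 13, 17, 29, 31, 53}.
v=31: a=31^1·(≡12), b=31^4·(≡1) mod 31; (12|31)=-1, (1|31)=+1; (−1)^{1·4·15}·(-1)^4·(+1)^1 = +1.
v=17: a=17^1·(≡13), b=17^1·(≡16) mod 17; (13|17)=+1, (16|17)=+1; (−1)^{1·1·8}·(+1)^1·(+1)^1 = +1.
v=53: a=53^1·(≡7), b=53^3·(≡1) mod 53; (7|53)=+1, (1|53)=+1; (−1)^{1·3·26}·(+1)^3·(+1)^1 = +1.
v=∞: -1089309 < 0 and 156930774 > 0  ⇒  (a,b)_∞ = +1.
v=5: a=5^2·(≡4), b=5^2·(≡4) mod 5; (4|5)=+1, (4|5)=+1; (−1)^{2·2·2}·(+1)^2·(+1)^2 = +1.
v=2: v_2(a)=2, v_2(b)=5; units ≡ 3, 3 (mod 8); ε·ε+αω+βω = 1·1+2·1+5·1 ≡ 0  ⇒  (a,b)_2 = +1.
v=7: a=7^2·(≡5), b=7^9·(≡5) mod 7; (5|7)=-1, (5|7)=-1; (−1)^{2·9·3}·(-1)^9·(-1)^2 = -1.
v=13: a=13^-1·(≡7), b=13^-1·(≡5) mod 13; (7|13)=-1, (5|13)=-1; (−1)^{-1·-1·6}·(-1)^-1·(-1)^-1 = +1.
v=11: a=11^0·(≡10), b=11^-1·(≡8) mod 11; (10|11)=-1, (8|11)=-1; (−1)^{0·-1·5}·(-1)^-1·(-1)^0 = -1.
v=3: a=3^-3·(≡2), b=3^5·(≡2) mod 3; (2|3)=-1, (2|3)=-1; (−1)^{-3·5·1}·(-1)^5·(-1)^-3 = -1.
v=29: a=29^0·(≡11), b=29^1·(≡23) mod 29; (11|29)=-1, (23|29)=+1; (−1)^{0·1·14}·(-1)^1·(+1)^0 = -1.
Ram(-1089309, 156930774) = {3, 7, 11, 29}; no ℚ_3-point on the conic.

[3, 7, 11, 29]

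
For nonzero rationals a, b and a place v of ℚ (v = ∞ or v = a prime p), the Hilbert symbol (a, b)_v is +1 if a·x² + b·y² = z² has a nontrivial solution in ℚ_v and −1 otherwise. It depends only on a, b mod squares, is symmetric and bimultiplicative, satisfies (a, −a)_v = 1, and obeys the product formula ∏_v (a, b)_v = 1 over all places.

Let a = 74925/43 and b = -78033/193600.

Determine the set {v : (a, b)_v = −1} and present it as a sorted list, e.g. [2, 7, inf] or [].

(a, b) ≡ (1591, -57) mod (ℚ^×)²; places V = {2, 3, 5, 11, 19, 37, 43, ∞}.
(a,b)_43: α=-1, u≡19; β=0, v≡7 (mod 43); (19|43)=-1, (7|43)=-1; sign (−1)^0·-1^0·-1^-1 = -1.
(a,b)_5: α=2, u≡4; β=-2, v≡3 (mod 5); (4|5)=+1, (3|5)=-1; sign (−1)^0·+1^-2·-1^2 = +1.
(a,b)_19: α=0, u≡13; β=1, v≡6 (mod 19); (13|19)=-1, (6|19)=+1; sign (−1)^0·-1^1·+1^0 = -1.
(a,b)_3: α=4, u≡1; β=1, v≡2 (mod 3); (1|3)=+1, (2|3)=-1; sign (−1)^0·+1^1·-1^4 = +1.
(a,b)_11: α=0, u≡7; β=-2, v≡9 (mod 11); (7|11)=-1, (9|11)=+1; sign (−1)^0·-1^-2·+1^0 = +1.
(a,b)_2: α=0, β=-6; u≡7, v≡7 (mod 8); ε(u)ε(v)=1·1, αω(v)=0·0, βω(u)=-6·0; sum ≡ 1  ⇒  -1.
(a,b)_∞: sgn(1591)=+, sgn(-57)=−, so +1.
(a,b)_37: α=1, u≡23; β=2, v≡8 (mod 37); (23|37)=-1, (8|37)=-1; sign (−1)^0·-1^2·-1^1 = -1.
|Ram(1591, -57)| = 4, even; anisotropic at {2, 19, 37, 43}.

[2, 19, 37, 43]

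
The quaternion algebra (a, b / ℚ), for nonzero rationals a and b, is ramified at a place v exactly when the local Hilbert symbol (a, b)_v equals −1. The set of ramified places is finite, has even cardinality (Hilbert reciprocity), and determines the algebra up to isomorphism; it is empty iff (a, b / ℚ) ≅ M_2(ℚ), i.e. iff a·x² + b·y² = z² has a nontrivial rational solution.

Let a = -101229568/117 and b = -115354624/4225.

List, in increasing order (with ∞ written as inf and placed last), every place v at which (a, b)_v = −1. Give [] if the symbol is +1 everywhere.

(a, b) ≡ (-10621, -19) mod (ℚ^×)²; places V = {2, 3, 5, 7, 11, 13, 19, 43, ∞}.
(a,b)_43: α=1, u≡1; β=0, v≡13 (mod 43); (1|43)=+1, (13|43)=+1; sign (−1)^0·+1^0·+1^1 = +1.
(a,b)_2: α=10, β=10; u≡3, v≡5 (mod 8); ε(u)ε(v)=1·0, αω(v)=10·1, βω(u)=10·1; sum ≡ 0  ⇒  +1.
(a,b)_7: α=0, u≡3; β=2, v≡2 (mod 7); (3|7)=-1, (2|7)=+1; sign (−1)^0·-1^2·+1^0 = +1.
(a,b)_11: α=2, u≡9; β=2, v≡4 (mod 11); (9|11)=+1, (4|11)=+1; sign (−1)^0·+1^2·+1^2 = +1.
(a,b)_19: α=1, u≡17; β=1, v≡3 (mod 19); (17|19)=+1, (3|19)=-1; sign (−1)^1·+1^1·-1^1 = +1.
(a,b)_3: α=-2, u≡2; β=0, v≡2 (mod 3); (2|3)=-1, (2|3)=-1; sign (−1)^0·-1^0·-1^-2 = +1.
(a,b)_∞: sgn(-10621)=−, sgn(-19)=−, so -1.
(a,b)_5: α=0, u≡1; β=-2, v≡4 (mod 5); (1|5)=+1, (4|5)=+1; sign (−1)^0·+1^-2·+1^0 = +1.
(a,b)_13: α=-1, u≡6; β=-2, v≡8 (mod 13); (6|13)=-1, (8|13)=-1; sign (−1)^0·-1^-2·-1^-1 = -1.
(-10621, -19 / ℚ) ramifies at {13, ∞}: a division algebra.

[13, inf]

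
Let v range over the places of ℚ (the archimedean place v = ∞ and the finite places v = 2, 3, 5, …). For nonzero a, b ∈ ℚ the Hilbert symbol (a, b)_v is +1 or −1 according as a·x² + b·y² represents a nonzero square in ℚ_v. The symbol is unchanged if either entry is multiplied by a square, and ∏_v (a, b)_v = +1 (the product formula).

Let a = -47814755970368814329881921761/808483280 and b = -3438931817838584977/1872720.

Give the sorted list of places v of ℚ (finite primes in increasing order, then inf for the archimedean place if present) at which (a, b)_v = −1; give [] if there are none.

[2, 5, 13, 19, 29, inf]

Mod squares: a ≡ -85405, b ≡ -380319485. Check v ∈ {∞, 2, 3, 5, 7, 11, 13, 17, 19, 29, 31, 37, 41}.
v=29: a=29^1·(≡1), b=29^1·(≡8) mod 29; (1|29)=+1, (8|29)=-1; (−1)^{1·1·14}·(+1)^1·(-1)^1 = -1.
v=3: a=3^2·(≡2), b=3^-4·(≡1) mod 3; (2|3)=-1, (1|3)=+1; (−1)^{2·-4·1}·(-1)^-4·(+1)^2 = +1.
v=37: a=37^2·(≡26), b=37^1·(≡21) mod 37; (26|37)=+1, (21|37)=+1; (−1)^{2·1·18}·(+1)^1·(+1)^2 = +1.
v=11: a=11^-2·(≡10), b=11^0·(≡1) mod 11; (10|11)=-1, (1|11)=+1; (−1)^{-2·0·5}·(-1)^0·(+1)^-2 = +1.
v=∞: -85405 < 0 and -380319485 < 0  ⇒  (a,b)_∞ = -1.
v=41: a=41^2·(≡36), b=41^1·(≡23) mod 41; (36|41)=+1, (23|41)=+1; (−1)^{2·1·20}·(+1)^1·(+1)^2 = +1.
v=7: a=7^2·(≡2), b=7^1·(≡5) mod 7; (2|7)=+1, (5|7)=-1; (−1)^{2·1·3}·(+1)^1·(-1)^2 = +1.
v=13: a=13^2·(≡5), b=13^1·(≡2) mod 13; (5|13)=-1, (2|13)=-1; (−1)^{2·1·6}·(-1)^1·(-1)^2 = -1.
v=19: a=19^9·(≡14), b=19^7·(≡12) mod 19; (14|19)=-1, (12|19)=-1; (−1)^{9·7·9}·(-1)^7·(-1)^9 = -1.
v=17: a=17^-4·(≡7), b=17^-2·(≡10) mod 17; (7|17)=-1, (10|17)=-1; (−1)^{-4·-2·8}·(-1)^-2·(-1)^-4 = +1.
v=31: a=31^3·(≡7), b=31^2·(≡18) mod 31; (7|31)=+1, (18|31)=+1; (−1)^{3·2·15}·(+1)^2·(+1)^3 = +1.
v=2: v_2(a)=-4, v_2(b)=-4; units ≡ 3, 3 (mod 8); ε·ε+αω+βω = 1·1+-4·1+-4·1 ≡ 1  ⇒  (a,b)_2 = -1.
v=5: a=5^-1·(≡4), b=5^-1·(≡2) mod 5; (4|5)=+1, (2|5)=-1; (−1)^{-1·-1·2}·(+1)^-1·(-1)^-1 = -1.
|Ram(-85405, -380319485)| = 6, even; anisotropic at {2, 5, 13, 19, 29, ∞}.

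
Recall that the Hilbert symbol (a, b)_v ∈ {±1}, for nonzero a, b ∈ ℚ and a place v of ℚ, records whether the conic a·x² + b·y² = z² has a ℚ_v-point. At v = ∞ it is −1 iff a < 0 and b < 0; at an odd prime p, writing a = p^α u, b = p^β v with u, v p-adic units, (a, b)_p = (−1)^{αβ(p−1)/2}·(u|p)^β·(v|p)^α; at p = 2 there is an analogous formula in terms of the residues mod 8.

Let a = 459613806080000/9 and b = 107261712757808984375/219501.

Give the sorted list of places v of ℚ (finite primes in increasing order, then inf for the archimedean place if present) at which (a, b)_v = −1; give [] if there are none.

[2, 11, 17, 19, 23, 29]

(a, b) ≡ (1062347, 2369851) mod (ℚ^×)²; places V = {2, 3, 5, 7, 11, 13, 17, 19, 23, 29, ∞}.
(a,b)_23: α=1, u≡10; β=1, v≡21 (mod 23); (10|23)=-1, (21|23)=-1; sign (−1)^1·-1^1·-1^1 = -1.
(a,b)_29: α=0, u≡10; β=-3, v≡17 (mod 29); (10|29)=-1, (17|29)=-1; sign (−1)^0·-1^-3·-1^0 = -1.
(a,b)_17: α=1, u≡8; β=1, v≡5 (mod 17); (8|17)=+1, (5|17)=-1; sign (−1)^0·+1^1·-1^1 = -1.
(a,b)_13: α=3, u≡3; β=4, v≡10 (mod 13); (3|13)=+1, (10|13)=+1; sign (−1)^0·+1^4·+1^3 = +1.
(a,b)_2: α=12, β=0; u≡3, v≡3 (mod 8); ε(u)ε(v)=1·1, αω(v)=12·1, βω(u)=0·1; sum ≡ 1  ⇒  -1.
(a,b)_∞: sgn(1062347)=+, sgn(2369851)=+, so +1.
(a,b)_3: α=-2, u≡2; β=-2, v≡1 (mod 3); (2|3)=-1, (1|3)=+1; sign (−1)^0·-1^-2·+1^-2 = +1.
(a,b)_19: α=1, u≡10; β=1, v≡13 (mod 19); (10|19)=-1, (13|19)=-1; sign (−1)^1·-1^1·-1^1 = -1.
(a,b)_7: α=0, u≡6; β=6, v≡2 (mod 7); (6|7)=-1, (2|7)=+1; sign (−1)^0·-1^6·+1^0 = +1.
(a,b)_11: α=1, u≡7; β=1, v≡8 (mod 11); (7|11)=-1, (8|11)=-1; sign (−1)^1·-1^1·-1^1 = -1.
(a,b)_5: α=4, u≡2; β=8, v≡1 (mod 5); (2|5)=-1, (1|5)=+1; sign (−1)^0·-1^8·+1^4 = +1.
(1062347, 2369851 / ℚ) ramifies at {2, 11, 17, 19, 23, 29}: a division algebra.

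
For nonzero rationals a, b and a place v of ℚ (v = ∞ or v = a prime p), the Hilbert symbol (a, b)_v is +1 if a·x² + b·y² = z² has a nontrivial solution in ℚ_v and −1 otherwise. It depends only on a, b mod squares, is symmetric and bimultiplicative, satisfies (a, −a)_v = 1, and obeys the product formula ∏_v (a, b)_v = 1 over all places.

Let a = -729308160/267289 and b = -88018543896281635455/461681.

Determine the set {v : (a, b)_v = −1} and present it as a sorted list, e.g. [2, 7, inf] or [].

[5, 11, 17, inf]

Mod squares: a ≡ -1615, b ≡ -95095. Check v ∈ {∞, 2, 3, 5, 7, 11, 13, 17, 19, 29, 47}.
v=5: a=5^1·(≡2), b=5^1·(≡4) mod 5; (2|5)=-1, (4|5)=+1; (−1)^{1·1·2}·(-1)^1·(+1)^1 = -1.
v=3: a=3^2·(≡2), b=3^4·(≡2) mod 3; (2|3)=-1, (2|3)=-1; (−1)^{2·4·1}·(-1)^4·(-1)^2 = +1.
v=29: a=29^0·(≡9), b=29^2·(≡16) mod 29; (9|29)=+1, (16|29)=+1; (−1)^{0·2·14}·(+1)^2·(+1)^0 = +1.
v=11: a=11^-2·(≡10), b=11^-1·(≡1) mod 11; (10|11)=-1, (1|11)=+1; (−1)^{-2·-1·5}·(-1)^-1·(+1)^-2 = -1.
v=19: a=19^1·(≡14), b=19^-1·(≡17) mod 19; (14|19)=-1, (17|19)=+1; (−1)^{1·-1·9}·(-1)^-1·(+1)^1 = +1.
v=∞: -1615 < 0 and -95095 < 0  ⇒  (a,b)_∞ = -1.
v=47: a=47^-2·(≡35), b=47^-2·(≡30) mod 47; (35|47)=-1, (30|47)=-1; (−1)^{-2·-2·23}·(-1)^-2·(-1)^-2 = +1.
v=2: v_2(a)=10, v_2(b)=0; units ≡ 1, 1 (mod 8); ε·ε+αω+βω = 0·0+10·0+0·0 ≡ 0  ⇒  (a,b)_2 = +1.
v=7: a=7^2·(≡1), b=7^7·(≡2) mod 7; (1|7)=+1, (2|7)=+1; (−1)^{2·7·3}·(+1)^7·(+1)^2 = +1.
v=13: a=13^0·(≡12), b=13^1·(≡4) mod 13; (12|13)=+1, (4|13)=+1; (−1)^{0·1·6}·(+1)^1·(+1)^0 = +1.
v=17: a=17^1·(≡14), b=17^6·(≡6) mod 17; (14|17)=-1, (6|17)=-1; (−1)^{1·6·8}·(-1)^6·(-1)^1 = -1.
Ram(-1615, -95095) = {5, 11, 17, ∞}; no ℚ_5-point on the conic.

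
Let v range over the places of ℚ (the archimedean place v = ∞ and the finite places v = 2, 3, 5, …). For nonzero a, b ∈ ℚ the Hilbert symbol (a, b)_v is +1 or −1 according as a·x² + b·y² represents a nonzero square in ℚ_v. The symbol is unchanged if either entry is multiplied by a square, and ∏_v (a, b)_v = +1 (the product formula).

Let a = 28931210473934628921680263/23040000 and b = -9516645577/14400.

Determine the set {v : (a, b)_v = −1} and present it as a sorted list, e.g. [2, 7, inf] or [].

[2, 17, 19, 31]

Mod squares: a ≡ 319447, b ≡ -9902857. Check v ∈ {∞, 2, 3, 5, 17, 19, 23, 31, 43}.
v=17: a=17^3·(≡5), b=17^1·(≡9) mod 17; (5|17)=-1, (9|17)=+1; (−1)^{3·1·8}·(-1)^1·(+1)^3 = -1.
v=31: a=31^6·(≡13), b=31^3·(≡16) mod 31; (13|31)=-1, (16|31)=+1; (−1)^{6·3·15}·(-1)^3·(+1)^6 = -1.
v=5: a=5^-4·(≡2), b=5^-2·(≡3) mod 5; (2|5)=-1, (3|5)=-1; (−1)^{-4·-2·2}·(-1)^-2·(-1)^-4 = +1.
v=43: a=43^3·(≡8), b=43^1·(≡16) mod 43; (8|43)=-1, (16|43)=+1; (−1)^{3·1·21}·(-1)^1·(+1)^3 = +1.
v=3: a=3^-2·(≡1), b=3^-2·(≡2) mod 3; (1|3)=+1, (2|3)=-1; (−1)^{-2·-2·1}·(+1)^-2·(-1)^-2 = +1.
v=19: a=19^3·(≡1), b=19^1·(≡1) mod 19; (1|19)=+1, (1|19)=+1; (−1)^{3·1·9}·(+1)^1·(+1)^3 = -1.
v=23: a=23^3·(≡21), b=23^1·(≡9) mod 23; (21|23)=-1, (9|23)=+1; (−1)^{3·1·11}·(-1)^1·(+1)^3 = +1.
v=2: v_2(a)=-12, v_2(b)=-6; units ≡ 7, 7 (mod 8); ε·ε+αω+βω = 1·1+-12·0+-6·0 ≡ 1  ⇒  (a,b)_2 = -1.
v=∞: 319447 > 0 and -9902857 < 0  ⇒  (a,b)_∞ = +1.
Ram(319447, -9902857) = {2, 17, 19, 31}; no ℚ_2-point on the conic.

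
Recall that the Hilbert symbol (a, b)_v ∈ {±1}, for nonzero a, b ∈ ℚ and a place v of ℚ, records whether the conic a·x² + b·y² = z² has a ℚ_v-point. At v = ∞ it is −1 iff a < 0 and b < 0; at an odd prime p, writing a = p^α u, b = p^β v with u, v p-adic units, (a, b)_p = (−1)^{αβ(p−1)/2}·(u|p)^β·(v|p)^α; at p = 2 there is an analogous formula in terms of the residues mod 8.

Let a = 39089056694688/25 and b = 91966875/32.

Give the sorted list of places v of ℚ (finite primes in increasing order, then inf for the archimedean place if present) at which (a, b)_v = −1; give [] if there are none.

(a, b) ≡ (858, 6006) mod (ℚ^×)²; places V = {2, 3, 5, 7, 11, 13, ∞}.
(a,b)_5: α=-2, u≡3; β=4, v≡1 (mod 5); (3|5)=-1, (1|5)=+1; sign (−1)^0·-1^4·+1^-2 = +1.
(a,b)_3: α=5, u≡1; β=1, v≡1 (mod 3); (1|3)=+1, (1|3)=+1; sign (−1)^1·+1^1·+1^5 = -1.
(a,b)_11: α=5, u≡9; β=1, v≡2 (mod 11); (9|11)=+1, (2|11)=-1; sign (−1)^1·+1^1·-1^5 = +1.
(a,b)_13: α=1, u≡4; β=1, v≡8 (mod 13); (4|13)=+1, (8|13)=-1; sign (−1)^0·+1^1·-1^1 = -1.
(a,b)_2: α=5, β=-5; u≡5, v≡3 (mod 8); ε(u)ε(v)=0·1, αω(v)=5·1, βω(u)=-5·1; sum ≡ 0  ⇒  +1.
(a,b)_∞: sgn(858)=+, sgn(6006)=+, so +1.
(a,b)_7: α=4, u≡4; β=3, v≡1 (mod 7); (4|7)=+1, (1|7)=+1; sign (−1)^0·+1^3·+1^4 = +1.
(858, 6006 / ℚ) ramifies at {3, 13}: a division algebra.

[3, 13]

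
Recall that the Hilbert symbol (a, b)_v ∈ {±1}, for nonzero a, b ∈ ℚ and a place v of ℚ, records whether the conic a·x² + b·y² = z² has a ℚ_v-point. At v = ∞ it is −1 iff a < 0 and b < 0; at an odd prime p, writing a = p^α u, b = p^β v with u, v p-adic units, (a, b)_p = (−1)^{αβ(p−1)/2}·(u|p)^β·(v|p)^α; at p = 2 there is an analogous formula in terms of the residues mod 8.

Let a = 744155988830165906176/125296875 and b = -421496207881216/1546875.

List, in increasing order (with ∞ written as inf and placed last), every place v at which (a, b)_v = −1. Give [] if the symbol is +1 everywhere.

Mod squares: a ≡ 3089801, b ≡ -158530559. Check v ∈ {∞, 2, 3, 5, 7, 11, 13, 17, 23, 29, 31, 41, 53}.
v=13: a=13^3·(≡5), b=13^4·(≡5) mod 13; (5|13)=-1, (5|13)=-1; (−1)^{3·4·6}·(-1)^4·(-1)^3 = -1.
v=41: a=41^1·(≡38), b=41^1·(≡30) mod 41; (38|41)=-1, (30|41)=-1; (−1)^{1·1·20}·(-1)^1·(-1)^1 = +1.
v=2: v_2(a)=8, v_2(b)=10; units ≡ 1, 1 (mod 8); ε·ε+αω+βω = 0·0+8·0+10·0 ≡ 0  ⇒  (a,b)_2 = +1.
v=31: a=31^1·(≡12), b=31^1·(≡3) mod 31; (12|31)=-1, (3|31)=-1; (−1)^{1·1·15}·(-1)^1·(-1)^1 = -1.
v=3: a=3^-6·(≡2), b=3^-2·(≡1) mod 3; (2|3)=-1, (1|3)=+1; (−1)^{-6·-2·1}·(-1)^-2·(+1)^-6 = +1.
v=29: a=29^2·(≡7), b=29^1·(≡6) mod 29; (7|29)=+1, (6|29)=+1; (−1)^{2·1·14}·(+1)^1·(+1)^2 = +1.
v=7: a=7^2·(≡2), b=7^0·(≡1) mod 7; (2|7)=+1, (1|7)=+1; (−1)^{2·0·3}·(+1)^0·(+1)^2 = +1.
v=53: a=53^2·(≡49), b=53^0·(≡18) mod 53; (49|53)=+1, (18|53)=-1; (−1)^{2·0·26}·(+1)^0·(-1)^2 = +1.
v=17: a=17^1·(≡6), b=17^1·(≡12) mod 17; (6|17)=-1, (12|17)=-1; (−1)^{1·1·8}·(-1)^1·(-1)^1 = +1.
v=5: a=5^-6·(≡4), b=5^-6·(≡1) mod 5; (4|5)=+1, (1|5)=+1; (−1)^{-6·-6·2}·(+1)^-6·(+1)^-6 = +1.
v=∞: 3089801 > 0 and -158530559 < 0  ⇒  (a,b)_∞ = +1.
v=11: a=11^-1·(≡7), b=11^-1·(≡5) mod 11; (7|11)=-1, (5|11)=+1; (−1)^{-1·-1·5}·(-1)^-1·(+1)^-1 = +1.
v=23: a=23^2·(≡6), b=23^1·(≡15) mod 23; (6|23)=+1, (15|23)=-1; (−1)^{2·1·11}·(+1)^1·(-1)^2 = +1.
Ram(3089801, -158530559) = {13, 31}; no ℚ_13-point on the conic.

[13, 31]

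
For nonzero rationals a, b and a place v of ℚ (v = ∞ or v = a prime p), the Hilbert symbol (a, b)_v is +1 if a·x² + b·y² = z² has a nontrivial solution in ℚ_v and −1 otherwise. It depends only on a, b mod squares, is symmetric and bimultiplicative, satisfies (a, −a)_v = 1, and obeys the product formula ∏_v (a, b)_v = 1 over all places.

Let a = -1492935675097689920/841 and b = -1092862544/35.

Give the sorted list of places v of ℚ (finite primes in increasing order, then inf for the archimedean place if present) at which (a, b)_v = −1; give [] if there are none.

Mod squares: a ≡ -5, b ≡ -1292935. Check v ∈ {∞, 2, 5, 7, 17, 29, 41, 43, 53}.
v=2: v_2(a)=6, v_2(b)=4; units ≡ 3, 1 (mod 8); ε·ε+αω+βω = 1·0+6·0+4·1 ≡ 0  ⇒  (a,b)_2 = +1.
v=5: a=5^1·(≡1), b=5^-1·(≡3) mod 5; (1|5)=+1, (3|5)=-1; (−1)^{1·-1·2}·(+1)^-1·(-1)^1 = -1.
v=41: a=41^2·(≡10), b=41^1·(≡3) mod 41; (10|41)=+1, (3|41)=-1; (−1)^{2·1·20}·(+1)^1·(-1)^2 = +1.
v=43: a=43^4·(≡16), b=43^2·(≡8) mod 43; (16|43)=+1, (8|43)=-1; (−1)^{4·2·21}·(+1)^2·(-1)^4 = +1.
v=53: a=53^2·(≡45), b=53^1·(≡28) mod 53; (45|53)=-1, (28|53)=+1; (−1)^{2·1·26}·(-1)^1·(+1)^2 = -1.
v=17: a=17^2·(≡3), b=17^1·(≡12) mod 17; (3|17)=-1, (12|17)=-1; (−1)^{2·1·8}·(-1)^1·(-1)^2 = -1.
v=∞: -5 < 0 and -1292935 < 0  ⇒  (a,b)_∞ = -1.
v=7: a=7^0·(≡1), b=7^-1·(≡2) mod 7; (1|7)=+1, (2|7)=+1; (−1)^{0·-1·3}·(+1)^-1·(+1)^0 = +1.
v=29: a=29^-2·(≡22), b=29^0·(≡13) mod 29; (22|29)=+1, (13|29)=+1; (−1)^{-2·0·14}·(+1)^0·(+1)^-2 = +1.
|Ram(-5, -1292935)| = 4, even; anisotropic at {5, 17, 53, ∞}.

[5, 17, 53, inf]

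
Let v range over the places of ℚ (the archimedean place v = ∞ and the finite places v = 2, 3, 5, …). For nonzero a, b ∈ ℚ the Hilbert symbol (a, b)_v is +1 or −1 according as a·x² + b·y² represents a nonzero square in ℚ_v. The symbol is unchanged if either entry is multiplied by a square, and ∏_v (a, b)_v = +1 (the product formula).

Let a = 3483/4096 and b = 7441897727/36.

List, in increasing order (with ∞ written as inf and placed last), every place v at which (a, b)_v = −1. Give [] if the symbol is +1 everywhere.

Mod squares: a ≡ 43, b ≡ 33263. Check v ∈ {∞, 2, 3, 11, 29, 31, 37, 43}.
v=29: a=29^0·(≡17), b=29^1·(≡7) mod 29; (17|29)=-1, (7|29)=+1; (−1)^{0·1·14}·(-1)^1·(+1)^0 = -1.
v=2: v_2(a)=-12, v_2(b)=-2; units ≡ 3, 7 (mod 8); ε·ε+αω+βω = 1·1+-12·0+-2·1 ≡ 1  ⇒  (a,b)_2 = -1.
v=3: a=3^4·(≡1), b=3^-2·(≡2) mod 3; (1|3)=+1, (2|3)=-1; (−1)^{4·-2·1}·(+1)^-2·(-1)^4 = +1.
v=43: a=43^1·(≡23), b=43^2·(≡9) mod 43; (23|43)=+1, (9|43)=+1; (−1)^{1·2·21}·(+1)^2·(+1)^1 = +1.
v=∞: 43 > 0 and 33263 > 0  ⇒  (a,b)_∞ = +1.
v=31: a=31^0·(≡26), b=31^1·(≡20) mod 31; (26|31)=-1, (20|31)=+1; (−1)^{0·1·15}·(-1)^1·(+1)^0 = -1.
v=11: a=11^0·(≡10), b=11^2·(≡7) mod 11; (10|11)=-1, (7|11)=-1; (−1)^{0·2·5}·(-1)^2·(-1)^0 = +1.
v=37: a=37^0·(≡13), b=37^1·(≡36) mod 37; (13|37)=-1, (36|37)=+1; (−1)^{0·1·18}·(-1)^1·(+1)^0 = -1.
(43, 33263 / ℚ) ramifies at {2, 29, 31, 37}: a division algebra.

[2, 29, 31, 37]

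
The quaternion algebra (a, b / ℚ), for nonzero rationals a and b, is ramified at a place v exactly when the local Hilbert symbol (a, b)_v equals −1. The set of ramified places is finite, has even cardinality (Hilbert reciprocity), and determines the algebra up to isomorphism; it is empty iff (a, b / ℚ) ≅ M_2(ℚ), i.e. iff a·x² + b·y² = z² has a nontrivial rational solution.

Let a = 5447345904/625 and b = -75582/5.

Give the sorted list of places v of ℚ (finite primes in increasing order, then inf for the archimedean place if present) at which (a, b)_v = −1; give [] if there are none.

Mod squares: a ≡ 24871, b ≡ -41990. Check v ∈ {∞, 2, 3, 5, 7, 11, 13, 17, 19}.
v=19: a=19^1·(≡11), b=19^1·(≡10) mod 19; (11|19)=+1, (10|19)=-1; (−1)^{1·1·9}·(+1)^1·(-1)^1 = +1.
v=3: a=3^4·(≡1), b=3^2·(≡1) mod 3; (1|3)=+1, (1|3)=+1; (−1)^{4·2·1}·(+1)^2·(+1)^4 = +1.
v=2: v_2(a)=4, v_2(b)=1; units ≡ 7, 5 (mod 8); ε·ε+αω+βω = 1·0+4·1+1·0 ≡ 0  ⇒  (a,b)_2 = +1.
v=17: a=17^1·(≡1), b=17^1·(≡5) mod 17; (1|17)=+1, (5|17)=-1; (−1)^{1·1·8}·(+1)^1·(-1)^1 = -1.
v=13: a=13^2·(≡5), b=13^1·(≡2) mod 13; (5|13)=-1, (2|13)=-1; (−1)^{2·1·6}·(-1)^1·(-1)^2 = -1.
v=11: a=11^1·(≡2), b=11^0·(≡2) mod 11; (2|11)=-1, (2|11)=-1; (−1)^{1·0·5}·(-1)^0·(-1)^1 = -1.
v=7: a=7^1·(≡2), b=7^0·(≡5) mod 7; (2|7)=+1, (5|7)=-1; (−1)^{1·0·3}·(+1)^0·(-1)^1 = -1.
v=∞: 24871 > 0 and -41990 < 0  ⇒  (a,b)_∞ = +1.
v=5: a=5^-4·(≡4), b=5^-1·(≡3) mod 5; (4|5)=+1, (3|5)=-1; (−1)^{-4·-1·2}·(+1)^-1·(-1)^-4 = +1.
Ram(24871, -41990) = {7, 11, 13, 17}; no ℚ_7-point on the conic.

[7, 11, 13, 17]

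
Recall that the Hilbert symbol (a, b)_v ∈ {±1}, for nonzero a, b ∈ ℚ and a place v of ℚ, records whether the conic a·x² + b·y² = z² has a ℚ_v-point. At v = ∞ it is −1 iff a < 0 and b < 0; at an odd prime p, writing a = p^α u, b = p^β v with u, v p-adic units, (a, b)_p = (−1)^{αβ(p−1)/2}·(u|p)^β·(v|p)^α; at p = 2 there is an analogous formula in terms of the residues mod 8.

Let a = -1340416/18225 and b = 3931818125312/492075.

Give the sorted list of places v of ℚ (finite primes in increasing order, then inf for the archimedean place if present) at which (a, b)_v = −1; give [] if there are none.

[3, 7, 17, 31]

(a, b) ≡ (-1309, 329406) mod (ℚ^×)²; places V = {2, 3, 5, 7, 11, 17, 23, 31, ∞}.
(a,b)_17: α=1, u≡15; β=2, v≡6 (mod 17); (15|17)=+1, (6|17)=-1; sign (−1)^0·+1^2·-1^1 = -1.
(a,b)_5: α=-2, u≡1; β=-2, v≡4 (mod 5); (1|5)=+1, (4|5)=+1; sign (−1)^0·+1^-2·+1^-2 = +1.
(a,b)_2: α=10, β=11; u≡3, v≡7 (mod 8); ε(u)ε(v)=1·1, αω(v)=10·0, βω(u)=11·1; sum ≡ 0  ⇒  +1.
(a,b)_31: α=0, u≡23; β=1, v≡11 (mod 31); (23|31)=-1, (11|31)=-1; sign (−1)^0·-1^1·-1^0 = -1.
(a,b)_3: α=-6, u≡2; β=-9, v≡2 (mod 3); (2|3)=-1, (2|3)=-1; sign (−1)^0·-1^-9·-1^-6 = -1.
(a,b)_∞: sgn(-1309)=−, sgn(329406)=+, so +1.
(a,b)_23: α=0, u≡18; β=1, v≡16 (mod 23); (18|23)=+1, (16|23)=+1; sign (−1)^0·+1^1·+1^0 = +1.
(a,b)_11: α=1, u≡10; β=3, v≡4 (mod 11); (10|11)=-1, (4|11)=+1; sign (−1)^1·-1^3·+1^1 = +1.
(a,b)_7: α=1, u≡1; β=1, v≡2 (mod 7); (1|7)=+1, (2|7)=+1; sign (−1)^1·+1^1·+1^1 = -1.
(-1309, 329406 / ℚ) ramifies at {3, 7, 17, 31}: a division algebra.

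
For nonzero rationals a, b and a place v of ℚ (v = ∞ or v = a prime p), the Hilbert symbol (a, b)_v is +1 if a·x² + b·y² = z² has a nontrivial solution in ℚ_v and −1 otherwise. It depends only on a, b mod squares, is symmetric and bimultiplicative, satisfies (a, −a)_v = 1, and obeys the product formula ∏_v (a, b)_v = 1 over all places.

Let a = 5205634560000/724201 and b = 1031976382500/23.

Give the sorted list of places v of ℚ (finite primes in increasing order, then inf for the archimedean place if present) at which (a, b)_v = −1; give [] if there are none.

Mod squares: a ≡ 4611, b ≡ 25599. Check v ∈ {∞, 2, 3, 5, 7, 23, 29, 37, 53}.
v=23: a=23^-2·(≡14), b=23^-1·(≡13) mod 23; (14|23)=-1, (13|23)=+1; (−1)^{-2·-1·11}·(-1)^-1·(+1)^-2 = -1.
v=37: a=37^-2·(≡20), b=37^0·(≡13) mod 37; (20|37)=-1, (13|37)=-1; (−1)^{-2·0·18}·(-1)^0·(-1)^-2 = +1.
v=7: a=7^2·(≡3), b=7^3·(≡5) mod 7; (3|7)=-1, (5|7)=-1; (−1)^{2·3·3}·(-1)^3·(-1)^2 = -1.
v=5: a=5^4·(≡1), b=5^4·(≡4) mod 5; (1|5)=+1, (4|5)=+1; (−1)^{4·4·2}·(+1)^4·(+1)^4 = +1.
v=29: a=29^1·(≡21), b=29^2·(≡21) mod 29; (21|29)=-1, (21|29)=-1; (−1)^{1·2·14}·(-1)^2·(-1)^1 = -1.
v=2: v_2(a)=12, v_2(b)=2; units ≡ 3, 7 (mod 8); ε·ε+αω+βω = 1·1+12·0+2·1 ≡ 1  ⇒  (a,b)_2 = -1.
v=53: a=53^1·(≡21), b=53^1·(≡13) mod 53; (21|53)=-1, (13|53)=+1; (−1)^{1·1·26}·(-1)^1·(+1)^1 = -1.
v=∞: 4611 > 0 and 25599 > 0  ⇒  (a,b)_∞ = +1.
v=3: a=3^3·(≡1), b=3^3·(≡1) mod 3; (1|3)=+1, (1|3)=+1; (−1)^{3·3·1}·(+1)^3·(+1)^3 = -1.
Ram(4611, 25599) = {2, 3, 7, 23, 29, 53}; no ℚ_2-point on the conic.

[2, 3, 7, 23, 29, 53]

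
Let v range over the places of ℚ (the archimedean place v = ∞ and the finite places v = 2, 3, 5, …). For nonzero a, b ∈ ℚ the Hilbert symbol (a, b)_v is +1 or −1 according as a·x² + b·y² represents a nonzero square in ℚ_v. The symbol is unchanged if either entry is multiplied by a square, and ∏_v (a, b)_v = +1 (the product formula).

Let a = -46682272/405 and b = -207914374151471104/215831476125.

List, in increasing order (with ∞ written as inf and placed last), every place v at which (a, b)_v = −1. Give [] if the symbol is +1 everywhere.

[2, 5, 7, 13, 41, inf]

(a, b) ≡ (-14588210, -1955) mod (ℚ^×)²; places V = {2, 3, 5, 7, 13, 17, 19, 23, 41, ∞}.
(a,b)_2: α=5, β=16; u≡7, v≡5 (mod 8); ε(u)ε(v)=1·0, αω(v)=5·1, βω(u)=16·0; sum ≡ 1  ⇒  -1.
(a,b)_17: α=1, u≡2; β=1, v≡4 (mod 17); (2|17)=+1, (4|17)=+1; sign (−1)^0·+1^1·+1^1 = +1.
(a,b)_3: α=-4, u≡1; β=-14, v≡1 (mod 3); (1|3)=+1, (1|3)=+1; sign (−1)^0·+1^-14·+1^-4 = +1.
(a,b)_5: α=-1, u≡3; β=-3, v≡4 (mod 5); (3|5)=-1, (4|5)=+1; sign (−1)^0·-1^-3·+1^-1 = -1.
(a,b)_13: α=1, u≡10; β=6, v≡8 (mod 13); (10|13)=+1, (8|13)=-1; sign (−1)^0·+1^6·-1^1 = -1.
(a,b)_∞: sgn(-14588210)=−, sgn(-1955)=−, so -1.
(a,b)_19: α=0, u≡1; β=-2, v≡14 (mod 19); (1|19)=+1, (14|19)=-1; sign (−1)^0·+1^-2·-1^0 = +1.
(a,b)_7: α=1, u≡3; β=0, v≡5 (mod 7); (3|7)=-1, (5|7)=-1; sign (−1)^0·-1^0·-1^1 = -1.
(a,b)_41: α=1, u≡29; β=2, v≡15 (mod 41); (29|41)=-1, (15|41)=-1; sign (−1)^0·-1^2·-1^1 = -1.
(a,b)_23: α=1, u≡16; β=1, v≡22 (mod 23); (16|23)=+1, (22|23)=-1; sign (−1)^1·+1^1·-1^1 = +1.
|Ram(-14588210, -1955)| = 6, even; anisotropic at {2, 5, 7, 13, 41, ∞}.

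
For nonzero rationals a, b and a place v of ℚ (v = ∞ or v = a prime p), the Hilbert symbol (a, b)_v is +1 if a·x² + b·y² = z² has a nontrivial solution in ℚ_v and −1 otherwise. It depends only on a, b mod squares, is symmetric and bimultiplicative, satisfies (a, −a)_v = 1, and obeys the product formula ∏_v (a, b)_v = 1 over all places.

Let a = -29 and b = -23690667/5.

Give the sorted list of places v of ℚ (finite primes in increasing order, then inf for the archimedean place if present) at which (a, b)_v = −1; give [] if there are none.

(a, b) ≡ (-29, -49335) mod (ℚ^×)²; places V = {2, 3, 5, 7, 11, 13, 23, 29, ∞}.
(a,b)_13: α=0, u≡10; β=1, v≡4 (mod 13); (10|13)=+1, (4|13)=+1; sign (−1)^0·+1^1·+1^0 = +1.
(a,b)_3: α=0, u≡1; β=1, v≡1 (mod 3); (1|3)=+1, (1|3)=+1; sign (−1)^0·+1^1·+1^0 = +1.
(a,b)_29: α=1, u≡28; β=0, v≡20 (mod 29); (28|29)=+1, (20|29)=+1; sign (−1)^0·+1^0·+1^1 = +1.
(a,b)_23: α=0, u≡17; β=1, v≡19 (mod 23); (17|23)=-1, (19|23)=-1; sign (−1)^0·-1^1·-1^0 = -1.
(a,b)_7: α=0, u≡6; β=4, v≡2 (mod 7); (6|7)=-1, (2|7)=+1; sign (−1)^0·-1^4·+1^0 = +1.
(a,b)_11: α=0, u≡4; β=1, v≡3 (mod 11); (4|11)=+1, (3|11)=+1; sign (−1)^0·+1^1·+1^0 = +1.
(a,b)_5: α=0, u≡1; β=-1, v≡3 (mod 5); (1|5)=+1, (3|5)=-1; sign (−1)^0·+1^-1·-1^0 = +1.
(a,b)_∞: sgn(-29)=−, sgn(-49335)=−, so -1.
(a,b)_2: α=0, β=0; u≡3, v≡1 (mod 8); ε(u)ε(v)=1·0, αω(v)=0·0, βω(u)=0·1; sum ≡ 0  ⇒  +1.
|Ram(-29, -49335)| = 2, even; anisotropic at {23, ∞}.

[23, inf]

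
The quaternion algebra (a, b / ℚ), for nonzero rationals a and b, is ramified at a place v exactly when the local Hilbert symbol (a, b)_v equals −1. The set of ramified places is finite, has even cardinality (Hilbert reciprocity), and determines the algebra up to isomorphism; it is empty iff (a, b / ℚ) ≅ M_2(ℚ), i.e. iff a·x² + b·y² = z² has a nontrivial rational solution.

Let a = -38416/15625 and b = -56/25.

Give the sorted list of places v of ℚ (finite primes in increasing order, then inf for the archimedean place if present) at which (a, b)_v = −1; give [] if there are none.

[7, inf]

Mod squares: a ≡ -1, b ≡ -14. Check v ∈ {∞, 2, 5, 7}.
v=7: a=7^4·(≡5), b=7^1·(≡5) mod 7; (5|7)=-1, (5|7)=-1; (−1)^{4·1·3}·(-1)^1·(-1)^4 = -1.
v=∞: -1 < 0 and -14 < 0  ⇒  (a,b)_∞ = -1.
v=5: a=5^-6·(≡4), b=5^-2·(≡4) mod 5; (4|5)=+1, (4|5)=+1; (−1)^{-6·-2·2}·(+1)^-2·(+1)^-6 = +1.
v=2: v_2(a)=4, v_2(b)=3; units ≡ 7, 1 (mod 8); ε·ε+αω+βω = 1·0+4·0+3·0 ≡ 0  ⇒  (a,b)_2 = +1.
(-1, -14 / ℚ) ramifies at {7, ∞}: a division algebra.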